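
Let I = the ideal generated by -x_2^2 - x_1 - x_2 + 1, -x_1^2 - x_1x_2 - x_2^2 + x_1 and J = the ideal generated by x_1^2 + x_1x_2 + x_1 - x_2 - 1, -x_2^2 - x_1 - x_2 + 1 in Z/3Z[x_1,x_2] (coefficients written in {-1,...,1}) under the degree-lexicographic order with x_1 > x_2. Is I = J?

No, the ideals differ.

Two ideals are equal iff their reduced Gröbner bases coincide (the reduced basis is unique for a fixed ordering).
Buchberger on the first generating set:
f_1 = -x_2^2 - x_1 - x_2 + 1, LT = x_2^2.
f_2 = -x_1^2 - x_1x_2 - x_2^2 + x_1, LT = x_1^2.

The S-polynomials (S(f_1,f_2)) all reduce to 0 modulo the current basis, so we have a Gröbner basis.
Inter-reduce: drop elements whose leading term is divisible by another's, tail-reduce, and make monic.
Reduced Gröbner basis: {x_1^2 + x_1x_2 + x_1 - x_2 + 1, x_2^2 + x_1 + x_2 - 1}.

Buchberger on the second generating set:
h_1 = x_1^2 + x_1x_2 + x_1 - x_2 - 1, LT = x_1^2.
h_2 = -x_2^2 - x_1 - x_2 + 1, LT = x_2^2.

The S-polynomials (S(h_1,h_2)) all reduce to 0 modulo the current basis, so we have a Gröbner basis.
Inter-reduce: drop elements whose leading term is divisible by another's, tail-reduce, and make monic.
Reduced Gröbner basis: {x_1^2 + x_1x_2 + x_1 - x_2 - 1, x_2^2 + x_1 + x_2 - 1}.

Since the reduced bases disagree, the two ideals are not the same.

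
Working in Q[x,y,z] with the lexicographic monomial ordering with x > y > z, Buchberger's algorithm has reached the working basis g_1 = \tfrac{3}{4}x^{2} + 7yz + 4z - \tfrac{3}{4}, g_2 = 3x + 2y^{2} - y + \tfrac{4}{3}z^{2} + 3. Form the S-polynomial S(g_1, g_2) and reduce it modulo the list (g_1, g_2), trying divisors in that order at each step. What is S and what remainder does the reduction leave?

S(g_1, g_2) = -\tfrac{2}{3}xy^{2} + \tfrac{1}{3}xy - \tfrac{4}{9}xz^{2} - x + \tfrac{28}{3}yz + \tfrac{16}{3}z - 1; remainder on division = \tfrac{4}{9}y^{4} - \tfrac{4}{9}y^{3} + \tfrac{16}{27}y^{2}z^{2} + \tfrac{13}{9}y^{2} - \tfrac{8}{27}yz^{2} + \tfrac{28}{3}yz - \tfrac{2}{3}y + \tfrac{16}{81}z^{4} + \tfrac{8}{9}z^{2} + \tfrac{16}{3}z.

lcm(LM(g_1), LM(g_2)) = x^{2}.
S = (lcm/LT(g_1))·g_1 − (lcm/LT(g_2))·g_2 = -\tfrac{2}{3}xy^{2} + \tfrac{1}{3}xy - \tfrac{4}{9}xz^{2} - x + \tfrac{28}{3}yz + \tfrac{16}{3}z - 1.
Reduce S modulo (g_1, g_2) in that order:
  leading term xy^{2}: subtract (-\tfrac{2}{9}y^{2})·g_2 from -\tfrac{2}{3}xy^{2} + \tfrac{1}{3}xy - \tfrac{4}{9}xz^{2} - x + \tfrac{28}{3}yz + \tfrac{16}{3}z - 1 → \tfrac{1}{3}xy - \tfrac{4}{9}xz^{2} - x + \tfrac{4}{9}y^{4} - \tfrac{2}{9}y^{3} + \tfrac{8}{27}y^{2}z^{2} + \tfrac{2}{3}y^{2} + \tfrac{28}{3}yz + \tfrac{16}{3}z - 1
  leading term xy: subtract (\tfrac{1}{9}y)·g_2 from \tfrac{1}{3}xy - \tfrac{4}{9}xz^{2} - x + \tfrac{4}{9}y^{4} - \tfrac{2}{9}y^{3} + \tfrac{8}{27}y^{2}z^{2} + \tfrac{2}{3}y^{2} + \tfrac{28}{3}yz + \tfrac{16}{3}z - 1 → -\tfrac{4}{9}xz^{2} - x + \tfrac{4}{9}y^{4} - \tfrac{4}{9}y^{3} + \tfrac{8}{27}y^{2}z^{2} + \tfrac{7}{9}y^{2} - \tfrac{4}{27}yz^{2} + \tfrac{28}{3}yz - \tfrac{1}{3}y + \tfrac{16}{3}z - 1
  leading term xz^{2}: subtract (-\tfrac{4}{27}z^{2})·g_2 from -\tfrac{4}{9}xz^{2} - x + \tfrac{4}{9}y^{4} - \tfrac{4}{9}y^{3} + \tfrac{8}{27}y^{2}z^{2} + \tfrac{7}{9}y^{2} - \tfrac{4}{27}yz^{2} + \tfrac{28}{3}yz - \tfrac{1}{3}y + \tfrac{16}{3}z - 1 → -x + \tfrac{4}{9}y^{4} - \tfrac{4}{9}y^{3} + \tfrac{16}{27}y^{2}z^{2} + \tfrac{7}{9}y^{2} - \tfrac{8}{27}yz^{2} + \tfrac{28}{3}yz - \tfrac{1}{3}y + \tfrac{16}{81}z^{4} + \tfrac{4}{9}z^{2} + \tfrac{16}{3}z - 1
  leading term x: subtract (-\tfrac{1}{3})·g_2 from -x + \tfrac{4}{9}y^{4} - \tfrac{4}{9}y^{3} + \tfrac{16}{27}y^{2}z^{2} + \tfrac{7}{9}y^{2} - \tfrac{8}{27}yz^{2} + \tfrac{28}{3}yz - \tfrac{1}{3}y + \tfrac{16}{81}z^{4} + \tfrac{4}{9}z^{2} + \tfrac{16}{3}z - 1 → \tfrac{4}{9}y^{4} - \tfrac{4}{9}y^{3} + \tfrac{16}{27}y^{2}z^{2} + \tfrac{13}{9}y^{2} - \tfrac{8}{27}yz^{2} + \tfrac{28}{3}yz - \tfrac{2}{3}y + \tfrac{16}{81}z^{4} + \tfrac{8}{9}z^{2} + \tfrac{16}{3}z
  leading term y^{4}: no divisor's leading term divides it; move \tfrac{4}{9}y^{4} to the remainder.
  leading term y^{3}: no divisor's leading term divides it; move -\tfrac{4}{9}y^{3} to the remainder.
  leading term y^{2}z^{2}: no divisor's leading term divides it; move \tfrac{16}{27}y^{2}z^{2} to the remainder.
  leading term y^{2}: no divisor's leading term divides it; move \tfrac{13}{9}y^{2} to the remainder.
  leading term yz^{2}: no divisor's leading term divides it; move -\tfrac{8}{27}yz^{2} to the remainder.
  leading term yz: no divisor's leading term divides it; move \tfrac{28}{3}yz to the remainder.
  leading term y: no divisor's leading term divides it; move -\tfrac{2}{3}y to the remainder.
  leading term z^{4}: no divisor's leading term divides it; move \tfrac{16}{81}z^{4} to the remainder.
  leading term z^{2}: no divisor's leading term divides it; move \tfrac{8}{9}z^{2} to the remainder.
  leading term z: no divisor's leading term divides it; move \tfrac{16}{3}z to the remainder.
The remainder \tfrac{4}{9}y^{4} - \tfrac{4}{9}y^{3} + \tfrac{16}{27}y^{2}z^{2} + \tfrac{13}{9}y^{2} - \tfrac{8}{27}yz^{2} + \tfrac{28}{3}yz - \tfrac{2}{3}y + \tfrac{16}{81}z^{4} + \tfrac{8}{9}z^{2} + \tfrac{16}{3}z is nonzero, so it would be added as the next basis element.
This is the inner loop of Buchberger's algorithm — each nonzero remainder becomes a new basis element.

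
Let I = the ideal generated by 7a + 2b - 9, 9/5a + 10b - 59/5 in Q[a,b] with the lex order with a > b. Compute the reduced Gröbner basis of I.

The reduced Gröbner basis is the canonical form of the ideal for this ordering.

f_1 = 7a + 2b - 9, LT = a.
f_2 = 9/5a + 10b - 59/5, LT = a.

S(f_1,f_2): lcm = a. S = -332/63b + 332/63.
  leading term b: no divisor's leading term divides it; move -332/63b to the remainder.
  leading term 1: no divisor's leading term divides it; move 332/63 to the remainder.
  remainder -332/63b + 332/63 ≠ 0; add g_3 = -332/63b + 332/63 to the basis.

S(f_1,g_3): leading monomials are coprime, so the S-polynomial reduces to 0 (Buchberger's first criterion).
S(f_2,g_3): leading monomials are coprime, so the S-polynomial reduces to 0 (Buchberger's first criterion).
Every S-polynomial of the final basis reduces to 0, so we have a Gröbner basis.
Inter-reduce: drop elements whose leading term is divisible by another's, tail-reduce, and make monic.

G = {a - 1, b - 1}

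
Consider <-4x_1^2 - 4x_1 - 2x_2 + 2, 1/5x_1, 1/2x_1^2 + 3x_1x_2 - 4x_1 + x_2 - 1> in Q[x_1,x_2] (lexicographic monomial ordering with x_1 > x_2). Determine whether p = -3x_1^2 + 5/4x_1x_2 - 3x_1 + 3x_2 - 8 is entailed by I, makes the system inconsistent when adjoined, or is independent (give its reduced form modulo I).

Adjoining -3x_1^2 + 5/4x_1x_2 - 3x_1 + 3x_2 - 8 makes the ideal the whole ring: the system is inconsistent.

First compute the reduced Gröbner basis of I by Buchberger's algorithm.
f_1 = -4x_1^2 - 4x_1 - 2x_2 + 2, LT = x_1^2.
f_2 = 1/5x_1, LT = x_1.
f_3 = 1/2x_1^2 + 3x_1x_2 - 4x_1 + x_2 - 1, LT = x_1^2.

S(f_1,f_2): lcm = x_1^2. S = x_1 + 1/2x_2 - 1/2.
  reduce S modulo (f_1, f_2, f_3):
  remainder 1/2x_2 - 1/2 ≠ 0; add h_4 = 1/2x_2 - 1/2 to the basis.

The other S-polynomials (S(f_1,f_3), S(f_2,f_3), S(f_1,h_4), S(f_2,h_4), S(f_3,h_4)) all reduce to 0 modulo the current basis, so we have a Gröbner basis.
Inter-reduce: drop elements whose leading term is divisible by another's, tail-reduce, and make monic.
Reduced Gröbner basis: {x_1, x_2 - 1}.
Label its elements g_1 = x_1, g_2 = x_2 - 1.

Reduce p = -3x_1^2 + 5/4x_1x_2 - 3x_1 + 3x_2 - 8 modulo G:
  leading term x_1^2: subtract (-3x_1)·g_1 from -3x_1^2 + 5/4x_1x_2 - 3x_1 + 3x_2 - 8 → 5/4x_1x_2 - 3x_1 + 3x_2 - 8
  leading term x_1x_2: subtract (5/4x_2)·g_1 from 5/4x_1x_2 - 3x_1 + 3x_2 - 8 → -3x_1 + 3x_2 - 8
  leading term x_1: subtract (-3)·g_1 from -3x_1 + 3x_2 - 8 → 3x_2 - 8
  leading term x_2: subtract (3)·g_2 from 3x_2 - 8 → -5
  leading term 1: no divisor's leading term divides it; move -5 to the remainder.
  normal form = -5.
The normal form is nonzero, so p ∉ I. Since p minus its normal form lies in I, I + (p) = I + (r) where r = -5; decide whether this ideal is the whole ring.
Here r = -5 is a nonzero constant, hence a unit: 1 ∈ I + (p), the Gröbner basis of I + (p) is {1}, and the enlarged system has no common solution — adjoining p is inconsistent.

The remainder on division by a Gröbner basis is unique — it is the normal form.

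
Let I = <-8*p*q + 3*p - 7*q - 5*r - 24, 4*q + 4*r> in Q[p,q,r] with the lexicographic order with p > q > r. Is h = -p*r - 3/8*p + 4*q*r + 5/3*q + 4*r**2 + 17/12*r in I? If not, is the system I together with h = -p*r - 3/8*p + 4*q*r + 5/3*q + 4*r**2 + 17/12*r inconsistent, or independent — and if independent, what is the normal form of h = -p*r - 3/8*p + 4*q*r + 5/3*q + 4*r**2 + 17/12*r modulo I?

First compute the reduced Gröbner basis of I by Buchberger's algorithm.
f_1 = -8*p*q + 3*p - 7*q - 5*r - 24, LT = p*q.
f_2 = 4*q + 4*r, LT = q.

S(f_1,f_2): lcm = p*q. S = -p*r - 3/8*p + 7/8*q + 5/8*r + 3.
  leading term p*r: no divisor's leading term divides it; move -p*r to the remainder.
  leading term p: no divisor's leading term divides it; move -3/8*p to the remainder.
  leading term q: subtract (7/32)·f_2 from 7/8*q + 5/8*r + 3 → -1/4*r + 3
  leading term r: no divisor's leading term divides it; move -1/4*r to the remainder.
  leading term 1: no divisor's leading term divides it; move 3 to the remainder.
  remainder -p*r - 3/8*p - 1/4*r + 3 ≠ 0; add k_3 = -p*r - 3/8*p - 1/4*r + 3 to the basis.

The other S-polynomials (S(f_1,k_3), S(f_2,k_3)) all reduce to 0 modulo the current basis, so we have a Gröbner basis.
Inter-reduce: drop elements whose leading term is divisible by another's, tail-reduce, and make monic.
Reduced Gröbner basis: {p*r + 3/8*p + 1/4*r - 3, q + r}.
Label its elements g_1 = p*r + 3/8*p + 1/4*r - 3, g_2 = q + r.

Reduce h = -p*r - 3/8*p + 4*q*r + 5/3*q + 4*r**2 + 17/12*r modulo G:
  leading term p*r: subtract (-1)·g_1 from -p*r - 3/8*p + 4*q*r + 5/3*q + 4*r**2 + 17/12*r → 4*q*r + 5/3*q + 4*r**2 + 5/3*r - 3
  leading term q*r: subtract (4*r)·g_2 from 4*q*r + 5/3*q + 4*r**2 + 5/3*r - 3 → 5/3*q + 5/3*r - 3
  leading term q: subtract (5/3)·g_2 from 5/3*q + 5/3*r - 3 → -3
  leading term 1: no divisor's leading term divides it; move -3 to the remainder.
  normal form = -3.
The normal form is nonzero, so h ∉ I. Since h minus its normal form lies in I, I + (h) = I + (n) where n = -3; decide whether this ideal is the whole ring.
Here n = -3 is a nonzero constant, hence a unit: 1 ∈ I + (h), the Gröbner basis of I + (h) is {1}, and the enlarged system has no common solution — adjoining h is inconsistent.

Ideal membership is decidable via reduction modulo a Gröbner basis.

Adjoining -p*r - 3/8*p + 4*q*r + 5/3*q + 4*r**2 + 17/12*r makes the ideal the whole ring: the system is inconsistent.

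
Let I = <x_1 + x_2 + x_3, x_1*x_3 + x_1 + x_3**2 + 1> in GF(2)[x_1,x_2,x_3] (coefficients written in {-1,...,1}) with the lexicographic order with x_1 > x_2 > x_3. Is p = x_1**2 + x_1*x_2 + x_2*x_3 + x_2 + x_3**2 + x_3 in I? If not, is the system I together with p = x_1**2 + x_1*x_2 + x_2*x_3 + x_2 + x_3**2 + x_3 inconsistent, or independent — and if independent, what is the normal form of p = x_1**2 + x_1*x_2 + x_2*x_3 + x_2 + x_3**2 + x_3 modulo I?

First compute the reduced Gröbner basis of I by Buchberger's algorithm.
f_1 = x_1 + x_2 + x_3, LT = x_1.
f_2 = x_1*x_3 + x_1 + x_3**2 + 1, LT = x_1*x_3.

S(f_1,f_2): lcm = x_1*x_3. S = x_1 + x_2*x_3 + 1.
  leading term x_1: subtract (1)·f_1 from x_1 + x_2*x_3 + 1 → x_2*x_3 + x_2 + x_3 + 1
  leading term x_2*x_3: no divisor's leading term divides it; move x_2*x_3 to the remainder.
  leading term x_2: no divisor's leading term divides it; move x_2 to the remainder.
  leading term x_3: no divisor's leading term divides it; move x_3 to the remainder.
  leading term 1: no divisor's leading term divides it; move 1 to the remainder.
  remainder x_2*x_3 + x_2 + x_3 + 1 ≠ 0; add h_3 = x_2*x_3 + x_2 + x_3 + 1 to the basis.

The other S-polynomials (S(f_1,h_3), S(f_2,h_3)) all reduce to 0 modulo the current basis, so we have a Gröbner basis.
Inter-reduce: drop elements whose leading term is divisible by another's, tail-reduce, and make monic.
Reduced Gröbner basis: {x_1 + x_2 + x_3, x_2*x_3 + x_2 + x_3 + 1}.
Label its elements g_1 = x_1 + x_2 + x_3, g_2 = x_2*x_3 + x_2 + x_3 + 1.

Reduce p = x_1**2 + x_1*x_2 + x_2*x_3 + x_2 + x_3**2 + x_3 modulo G:
  leading term x_1**2: subtract (x_1)·g_1 from x_1**2 + x_1*x_2 + x_2*x_3 + x_2 + x_3**2 + x_3 → x_1*x_3 + x_2*x_3 + x_2 + x_3**2 + x_3
  leading term x_1*x_3: subtract (x_3)·g_1 from x_1*x_3 + x_2*x_3 + x_2 + x_3**2 + x_3 → x_2 + x_3
  leading term x_2: no divisor's leading term divides it; move x_2 to the remainder.
  leading term x_3: no divisor's leading term divides it; move x_3 to the remainder.
  normal form = x_2 + x_3.
The normal form is nonzero, so p ∉ I. Since p minus its normal form lies in I, I + (p) = I + (r) where r = x_2 + x_3; decide whether this ideal is the whole ring.
Run Buchberger on G together with r (pairs among the g_i already reduce to 0 since G is a Gröbner basis):
g_1 = x_1 + x_2 + x_3, LT = x_1.
g_2 = x_2*x_3 + x_2 + x_3 + 1, LT = x_2*x_3.
r = x_2 + x_3, LT = x_2.

S(g_2,r): lcm = x_2*x_3. S = x_2 + x_3**2 + x_3 + 1.
  leading term x_2: subtract (1)·r from x_2 + x_3**2 + x_3 + 1 → x_3**2 + 1
  leading term x_3**2: no divisor's leading term divides it; move x_3**2 to the remainder.
  leading term 1: no divisor's leading term divides it; move 1 to the remainder.
  remainder x_3**2 + 1 ≠ 0; add m_4 = x_3**2 + 1 to the basis.

The other S-polynomials (S(g_1,g_2), S(g_1,r), S(g_1,m_4), S(g_2,m_4), S(r,m_4)) all reduce to 0 modulo the current basis, so we have a Gröbner basis.
Inter-reduce: drop elements whose leading term is divisible by another's, tail-reduce, and make monic.
Reduced Gröbner basis: {x_1, x_2 + x_3, x_3**2 + 1}.
The reduced Gröbner basis of I + (p) is {x_1, x_2 + x_3, x_3**2 + 1} ≠ {1}, a proper ideal, so the enlarged system stays consistent: p is independent of I, with normal form x_2 + x_3.

x_1**2 + x_1*x_2 + x_2*x_3 + x_2 + x_3**2 + x_3 is independent of I; its normal form modulo I is x_2 + x_3.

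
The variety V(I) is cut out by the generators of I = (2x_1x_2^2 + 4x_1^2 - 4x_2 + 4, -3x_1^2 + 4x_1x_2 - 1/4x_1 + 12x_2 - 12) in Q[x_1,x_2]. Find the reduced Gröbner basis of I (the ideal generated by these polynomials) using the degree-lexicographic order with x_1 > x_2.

G = {x_1x_2^2 + 8/3x_1x_2 - 1/6x_1 + 6x_2 - 6, x_2^3 + 3/2x_1x_2 - 1/3x_2^2 - 3/2x_1 - 17/24x_2 + 1/24, x_1^2 - 4/3x_1x_2 + 1/12x_1 - 4x_2 + 4}

The reduced Gröbner basis is the canonical form of the ideal for this ordering.

f_1 = 2x_1x_2^2 + 4x_1^2 - 4x_2 + 4, LT = x_1x_2^2.
f_2 = -3x_1^2 + 4x_1x_2 - 1/4x_1 + 12x_2 - 12, LT = x_1^2.

S(f_1,f_2): lcm = x_1^2x_2^2. S = 4/3x_1x_2^3 + 2x_1^3 - 1/12x_1x_2^2 + 4x_2^3 - 2x_1x_2 - 4x_2^2 + 2x_1.
  leading term x_1x_2^3: subtract (2/3x_2)·f_1 from 4/3x_1x_2^3 + 2x_1^3 - 1/12x_1x_2^2 + 4x_2^3 - 2x_1x_2 - 4x_2^2 + 2x_1 → 2x_1^3 - 8/3x_1^2x_2 - 1/12x_1x_2^2 + 4x_2^3 - 2x_1x_2 - 4/3x_2^2 + 2x_1 - 8/3x_2
  leading term x_1^3: subtract (-2/3x_1)·f_2 from 2x_1^3 - 8/3x_1^2x_2 - 1/12x_1x_2^2 + 4x_2^3 - 2x_1x_2 - 4/3x_2^2 + 2x_1 - 8/3x_2 → -1/12x_1x_2^2 + 4x_2^3 - 1/6x_1^2 + 6x_1x_2 - 4/3x_2^2 - 6x_1 - 8/3x_2
  leading term x_1x_2^2: subtract (-1/24)·f_1 from -1/12x_1x_2^2 + 4x_2^3 - 1/6x_1^2 + 6x_1x_2 - 4/3x_2^2 - 6x_1 - 8/3x_2 → 4x_2^3 + 6x_1x_2 - 4/3x_2^2 - 6x_1 - 17/6x_2 + 1/6
  leading term x_2^3: no divisor's leading term divides it; move 4x_2^3 to the remainder.
  leading term x_1x_2: no divisor's leading term divides it; move 6x_1x_2 to the remainder.
  leading term x_2^2: no divisor's leading term divides it; move -4/3x_2^2 to the remainder.
  leading term x_1: no divisor's leading term divides it; move -6x_1 to the remainder.
  leading term x_2: no divisor's leading term divides it; move -17/6x_2 to the remainder.
  leading term 1: no divisor's leading term divides it; move 1/6 to the remainder.
  remainder 4x_2^3 + 6x_1x_2 - 4/3x_2^2 - 6x_1 - 17/6x_2 + 1/6 ≠ 0; add g_3 = 4x_2^3 + 6x_1x_2 - 4/3x_2^2 - 6x_1 - 17/6x_2 + 1/6 to the basis.

S(f_1,g_3): lcm = x_1x_2^3. S = 1/2x_1^2x_2 + 1/3x_1x_2^2 + 3/2x_1^2 + 17/24x_1x_2 - 2x_2^2 - 1/24x_1 + 2x_2.
  leading term x_1^2x_2: subtract (-1/6x_2)·f_2 from 1/2x_1^2x_2 + 1/3x_1x_2^2 + 3/2x_1^2 + 17/24x_1x_2 - 2x_2^2 - 1/24x_1 + 2x_2 → x_1x_2^2 + 3/2x_1^2 + 2/3x_1x_2 - 1/24x_1
  leading term x_1x_2^2: subtract (1/2)·f_1 from x_1x_2^2 + 3/2x_1^2 + 2/3x_1x_2 - 1/24x_1 → -1/2x_1^2 + 2/3x_1x_2 - 1/24x_1 + 2x_2 - 2
  leading term x_1^2: subtract (1/6)·f_2 from -1/2x_1^2 + 2/3x_1x_2 - 1/24x_1 + 2x_2 - 2 → 0
  remainder 0.

S(f_2,g_3): leading monomials are coprime, so the S-polynomial reduces to 0 (Buchberger's first criterion).
Every S-polynomial of the final basis reduces to 0, so we have a Gröbner basis.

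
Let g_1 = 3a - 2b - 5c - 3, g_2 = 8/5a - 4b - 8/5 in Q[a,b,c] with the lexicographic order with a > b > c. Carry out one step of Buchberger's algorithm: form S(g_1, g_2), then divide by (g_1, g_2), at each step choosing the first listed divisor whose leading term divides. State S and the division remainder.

S(g_1, g_2) = 11/6b - 5/3c; remainder on division = 11/6b - 5/3c.

lcm(LM(g_1), LM(g_2)) = a.
S = (lcm/LT(g_1))·g_1 − (lcm/LT(g_2))·g_2 = 11/6b - 5/3c.
Reduce S modulo (g_1, g_2) in that order:
  leading term b: no divisor's leading term divides it; move 11/6b to the remainder.
  leading term c: no divisor's leading term divides it; move -5/3c to the remainder.
The remainder 11/6b - 5/3c is nonzero, so it would be added as the next basis element.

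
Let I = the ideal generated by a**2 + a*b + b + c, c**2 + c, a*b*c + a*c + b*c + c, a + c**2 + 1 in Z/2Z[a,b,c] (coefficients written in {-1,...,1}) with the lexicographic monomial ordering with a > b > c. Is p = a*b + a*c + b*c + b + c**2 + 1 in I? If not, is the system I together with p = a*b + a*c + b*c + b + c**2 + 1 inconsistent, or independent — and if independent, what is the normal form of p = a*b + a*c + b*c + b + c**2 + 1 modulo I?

First compute the reduced Gröbner basis of I by Buchberger's algorithm.
f_1 = a**2 + a*b + b + c, LT = a**2.
f_2 = c**2 + c, LT = c**2.
f_3 = a*b*c + a*c + b*c + c, LT = a*b*c.
f_4 = a + c**2 + 1, LT = a.

S(f_1,f_4): lcm = a**2. S = a*b + a*c**2 + a + b + c.
  reduce S modulo (f_1, f_2, f_3, f_4):
  remainder b*c + 1 ≠ 0; add h_5 = b*c + 1 to the basis.

S(f_3,f_4): lcm = a*b*c. S = a*c + b*c**3 + c.
  reduce S modulo (f_1, f_2, f_3, f_4, h_5):
  remainder c + 1 ≠ 0; add h_6 = c + 1 to the basis.

S(f_3,h_6): lcm = a*b*c. S = a*b + a*c + b*c + c.
  reduce S modulo (f_1, f_2, f_3, f_4, h_5, h_6):
  remainder b + 1 ≠ 0; add h_7 = b + 1 to the basis.

The other S-polynomials (S(f_1,f_2), S(f_1,f_3), S(f_2,f_3), S(f_2,f_4), S(f_1,h_5), S(f_2,h_5), S(f_3,h_5), S(f_4,h_5), S(f_1,h_6), S(f_2,h_6), S(f_4,h_6), S(h_5,h_6), S(f_1,h_7), S(f_2,h_7), S(f_3,h_7), S(f_4,h_7), S(h_5,h_7), S(h_6,h_7)) all reduce to 0 modulo the current basis, so we have a Gröbner basis.
Inter-reduce: drop elements whose leading term is divisible by another's, tail-reduce, and make monic.
Reduced Gröbner basis: {a, b + 1, c + 1}.
Label its elements g_1 = a, g_2 = b + 1, g_3 = c + 1.

Reduce p = a*b + a*c + b*c + b + c**2 + 1 modulo G:
  leading term a*b: subtract (b)·g_1 from a*b + a*c + b*c + b + c**2 + 1 → a*c + b*c + b + c**2 + 1
  leading term a*c: subtract (c)·g_1 from a*c + b*c + b + c**2 + 1 → b*c + b + c**2 + 1
  leading term b*c: subtract (c)·g_2 from b*c + b + c**2 + 1 → b + c**2 + c + 1
  leading term b: subtract (1)·g_2 from b + c**2 + c + 1 → c**2 + c
  leading term c**2: subtract (c)·g_3 from c**2 + c → 0
  normal form = 0.
Since the normal form is 0, p ∈ I.

a*b + a*c + b*c + b + c**2 + 1 lies in I (it reduces to 0).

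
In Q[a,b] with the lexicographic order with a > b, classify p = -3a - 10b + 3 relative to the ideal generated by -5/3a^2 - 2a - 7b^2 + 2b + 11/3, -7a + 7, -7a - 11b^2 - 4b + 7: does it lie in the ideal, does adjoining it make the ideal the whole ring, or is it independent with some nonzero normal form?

First compute the reduced Gröbner basis of I by Buchberger's algorithm.
f_1 = -5/3a^2 - 2a - 7b^2 + 2b + 11/3, LT = a^2.
f_2 = -7a + 7, LT = a.
f_3 = -7a - 11b^2 - 4b + 7, LT = a.

S(f_1,f_2): lcm = a^2. S = 11/5a + 21/5b^2 - 6/5b - 11/5.
  reduce S modulo (f_1, f_2, f_3):
  remainder 21/5b^2 - 6/5b ≠ 0; add h_4 = 21/5b^2 - 6/5b to the basis.

S(f_1,f_3): lcm = a^2. S = -11/7ab^2 - 4/7ab + 11/5a + 21/5b^2 - 6/5b - 11/5.
  reduce S modulo (f_1, f_2, f_3, h_4):
  remainder -50/49b ≠ 0; add h_5 = -50/49b to the basis.

The other S-polynomials (S(f_2,f_3), S(f_1,h_4), S(f_2,h_4), S(f_3,h_4), S(f_1,h_5), S(f_2,h_5), S(f_3,h_5), S(h_4,h_5)) all reduce to 0 modulo the current basis, so we have a Gröbner basis.
Inter-reduce: drop elements whose leading term is divisible by another's, tail-reduce, and make monic.
Reduced Gröbner basis: {a - 1, b}.
Label its elements g_1 = a - 1, g_2 = b.

Reduce p = -3a - 10b + 3 modulo G:
  leading term a: subtract (-3)·g_1 from -3a - 10b + 3 → -10b
  leading term b: subtract (-10)·g_2 from -10b → 0
  normal form = 0.
Since the normal form is 0, p ∈ I.

-3a - 10b + 3 lies in I (it reduces to 0).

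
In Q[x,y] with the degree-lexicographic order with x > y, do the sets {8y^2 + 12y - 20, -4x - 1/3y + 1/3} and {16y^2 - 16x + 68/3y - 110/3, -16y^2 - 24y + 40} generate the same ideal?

No, the ideals differ.

Since reduced Gröbner bases are canonical representatives of ideals under a given ordering, it suffices to compute and compare them.
Buchberger on the first generating set:
f_1 = 8y^2 + 12y - 20, LT = y^2.
f_2 = -4x - 1/3y + 1/3, LT = x.

The S-polynomials (S(f_1,f_2)) all reduce to 0 modulo the current basis, so we have a Gröbner basis.
Inter-reduce: drop elements whose leading term is divisible by another's, tail-reduce, and make monic.
Reduced Gröbner basis: {y^2 + 3/2y - 5/2, x + 1/12y - 1/12}.

Buchberger on the second generating set:
h_1 = 16y^2 - 16x + 68/3y - 110/3, LT = y^2.
h_2 = -16y^2 - 24y + 40, LT = y^2.

S(h_1,h_2): lcm = y^2. S = -x - 1/12y + 5/24.
  leading term x: no divisor's leading term divides it; move -x to the remainder.
  leading term y: no divisor's leading term divides it; move -1/12y to the remainder.
  leading term 1: no divisor's leading term divides it; move 5/24 to the remainder.
  remainder -x - 1/12y + 5/24 ≠ 0; add k_3 = -x - 1/12y + 5/24 to the basis.

The other S-polynomials (S(h_1,k_3), S(h_2,k_3)) all reduce to 0 modulo the current basis, so we have a Gröbner basis.
Inter-reduce: drop elements whose leading term is divisible by another's, tail-reduce, and make monic.
Reduced Gröbner basis: {y^2 + 3/2y - 5/2, x + 1/12y - 5/24}.

Since the reduced bases disagree, the two ideals are not the same.
The choice of monomial ordering does not affect the verdict — as long as both bases are computed under the same ordering, their equality decides ideal equality.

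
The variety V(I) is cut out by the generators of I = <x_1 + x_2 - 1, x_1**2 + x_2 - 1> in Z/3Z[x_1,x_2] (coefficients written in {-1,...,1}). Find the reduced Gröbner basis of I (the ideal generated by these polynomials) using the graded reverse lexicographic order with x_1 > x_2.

G = {x_2**2 - x_2, x_1 + x_2 - 1}

f_1 = x_1 + x_2 - 1, LT = x_1.
f_2 = x_1**2 + x_2 - 1, LT = x_1**2.

S(f_1,f_2): lcm = x_1**2. S = x_1*x_2 - x_1 - x_2 + 1.
  leading term x_1*x_2: subtract (x_2)·f_1 from x_1*x_2 - x_1 - x_2 + 1 → -x_2**2 - x_1 + 1
  leading term x_2**2: no divisor's leading term divides it; move -x_2**2 to the remainder.
  leading term x_1: subtract (-1)·f_1 from -x_1 + 1 → x_2
  leading term x_2: no divisor's leading term divides it; move x_2 to the remainder.
  remainder -x_2**2 + x_2 ≠ 0; add g_3 = -x_2**2 + x_2 to the basis.

The other S-polynomials (S(f_1,g_3), S(f_2,g_3)) all reduce to 0 modulo the current basis, so we have a Gröbner basis.
Inter-reduce: drop elements whose leading term is divisible by another's, tail-reduce, and make monic.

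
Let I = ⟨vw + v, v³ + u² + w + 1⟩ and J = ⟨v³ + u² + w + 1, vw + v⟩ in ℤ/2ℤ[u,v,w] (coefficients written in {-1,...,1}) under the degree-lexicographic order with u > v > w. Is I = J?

Equality of ideals is decidable: compute both reduced Gröbner bases (unique for the ordering) and check whether they agree.
Buchberger on the first generating set:
f_1 = vw + v, LT = vw.
f_2 = v³ + u² + w + 1, LT = v³.

S(f_1,f_2): lcm = v³w. S = u²w + v³ + w² + w.
  reduce S modulo (f_1, f_2):
  remainder u²w + u² + w² + 1 ≠ 0; add g_3 = u²w + u² + w² + 1 to the basis.

The other S-polynomials (S(f_1,g_3), S(f_2,g_3)) all reduce to 0 modulo the current basis, so we have a Gröbner basis.
Inter-reduce: drop elements whose leading term is divisible by another's, tail-reduce, and make monic.
Reduced Gröbner basis: {u²w + u² + w² + 1, v³ + u² + w + 1, vw + v}.

Buchberger on the second generating set:
h_1 = v³ + u² + w + 1, LT = v³.
h_2 = vw + v, LT = vw.

S(h_1,h_2): lcm = v³w. S = u²w + v³ + w² + w.
  reduce S modulo (h_1, h_2):
  remainder u²w + u² + w² + 1 ≠ 0; add k_3 = u²w + u² + w² + 1 to the basis.

The other S-polynomials (S(h_1,k_3), S(h_2,k_3)) all reduce to 0 modulo the current basis, so we have a Gröbner basis.
Inter-reduce: drop elements whose leading term is divisible by another's, tail-reduce, and make monic.
Reduced Gröbner basis: {u²w + u² + w² + 1, v³ + u² + w + 1, vw + v}.

Same reduced basis, so the two generating sets span the same ideal.

Yes, the ideals are equal.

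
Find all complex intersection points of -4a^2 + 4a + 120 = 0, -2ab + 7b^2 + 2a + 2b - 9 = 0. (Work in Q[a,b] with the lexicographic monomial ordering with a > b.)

{(-5, -19/7), (6, 3/7), (-5, 1), (6, 1)}

Compute a lex Gröbner basis by Buchberger's algorithm.
f_1 = -4a^2 + 4a + 120, LT = a^2.
f_2 = -2ab + 2a + 7b^2 + 2b - 9, LT = ab.

S(f_1,f_2): lcm = a^2b. S = a^2 + 7/2ab^2 - 9/2a - 30b.
  leading term a^2: subtract (-1/4)·f_1 from a^2 + 7/2ab^2 - 9/2a - 30b → 7/2ab^2 - 7/2a - 30b + 30
  leading term ab^2: subtract (-7/4b)·f_2 from 7/2ab^2 - 7/2a - 30b + 30 → 7/2ab - 7/2a + 49/4b^3 + 7/2b^2 - 183/4b + 30
  leading term ab: subtract (-7/4)·f_2 from 7/2ab - 7/2a + 49/4b^3 + 7/2b^2 - 183/4b + 30 → 49/4b^3 + 63/4b^2 - 169/4b + 57/4
  leading term b^3: no divisor's leading term divides it; move 49/4b^3 to the remainder.
  leading term b^2: no divisor's leading term divides it; move 63/4b^2 to the remainder.
  leading term b: no divisor's leading term divides it; move -169/4b to the remainder.
  leading term 1: no divisor's leading term divides it; move 57/4 to the remainder.
  remainder 49/4b^3 + 63/4b^2 - 169/4b + 57/4 ≠ 0; add h_3 = 49/4b^3 + 63/4b^2 - 169/4b + 57/4 to the basis.

S(f_1,h_3): leading monomials are coprime, so the S-polynomial reduces to 0 (Buchberger's first criterion).
S(f_2,h_3): lcm = ab^3. S = -16/7ab^2 + 169/49ab - 57/49a - 7/2b^4 - b^3 + 9/2b^2.
  leading term ab^2: subtract (8/7b)·f_2 from -16/7ab^2 + 169/49ab - 57/49a - 7/2b^4 - b^3 + 9/2b^2 → 57/49ab - 57/49a - 7/2b^4 - 9b^3 + 31/14b^2 + 72/7b
  leading term ab: subtract (-57/98)·f_2 from 57/49ab - 57/49a - 7/2b^4 - 9b^3 + 31/14b^2 + 72/7b → -7/2b^4 - 9b^3 + 44/7b^2 + 561/49b - 513/98
  leading term b^4: subtract (-2/7b)·h_3 from -7/2b^4 - 9b^3 + 44/7b^2 + 561/49b - 513/98 → -9/2b^3 - 81/14b^2 + 1521/98b - 513/98
  leading term b^3: subtract (-18/49)·h_3 from -9/2b^3 - 81/14b^2 + 1521/98b - 513/98 → 0
  remainder 0.

Every S-polynomial of the final basis reduces to 0, so we have a Gröbner basis.
Inter-reduce: drop elements whose leading term is divisible by another's, tail-reduce, and make monic.
Reduced Gröbner basis: {a^2 - a - 30, ab - a - 7/2b^2 - b + 9/2, b^3 + 9/7b^2 - 169/49b + 57/49}.

The lex basis is triangular: the last element involves only b. Solving b^3 + 9/7b^2 - 169/49b + 57/49 = 0 gives b ∈ {-19/7, 3/7, 1}; substituting each value into the earlier elements determines the remaining variables.
  b = -19/7: the earlier basis elements become a^2 - a - 30 = 0; -26/7a - 130/7 = 0, giving a = -5 — point (-5, -19/7).
  b = 3/7: the earlier basis elements become a^2 - a - 30 = 0; -4/7a + 24/7 = 0, giving a = 6 — point (6, 3/7).
  b = 1: the earlier basis element becomes a^2 - a - 30 = 0, giving a = -5, 6 — points (-5, 1), (6, 1).
Check: every point annihilates each of the original generators.
This is the nonlinear analogue of row-reducing a linear system.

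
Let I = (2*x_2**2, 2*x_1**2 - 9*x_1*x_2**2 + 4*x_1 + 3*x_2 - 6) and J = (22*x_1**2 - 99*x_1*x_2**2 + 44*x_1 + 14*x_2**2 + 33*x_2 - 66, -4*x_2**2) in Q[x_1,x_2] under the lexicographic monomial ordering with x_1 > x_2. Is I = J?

Yes, the ideals are equal.

Since reduced Gröbner bases are canonical representatives of ideals under a given ordering, it suffices to compute and compare them.
Buchberger on the first generating set:
f_1 = 2*x_2**2, LT = x_2**2.
f_2 = 2*x_1**2 - 9*x_1*x_2**2 + 4*x_1 + 3*x_2 - 6, LT = x_1**2.

The S-polynomials (S(f_1,f_2)) all reduce to 0 modulo the current basis, so we have a Gröbner basis.
Inter-reduce: drop elements whose leading term is divisible by another's, tail-reduce, and make monic.
Reduced Gröbner basis: {x_1**2 + 2*x_1 + 3/2*x_2 - 3, x_2**2}.

Buchberger on the second generating set:
h_1 = 22*x_1**2 - 99*x_1*x_2**2 + 44*x_1 + 14*x_2**2 + 33*x_2 - 66, LT = x_1**2.
h_2 = -4*x_2**2, LT = x_2**2.

The S-polynomials (S(h_1,h_2)) all reduce to 0 modulo the current basis, so we have a Gröbner basis.
Inter-reduce: drop elements whose leading term is divisible by another's, tail-reduce, and make monic.
Reduced Gröbner basis: {x_1**2 + 2*x_1 + 3/2*x_2 - 3, x_2**2}.

The two bases agree; hence the ideals are identical.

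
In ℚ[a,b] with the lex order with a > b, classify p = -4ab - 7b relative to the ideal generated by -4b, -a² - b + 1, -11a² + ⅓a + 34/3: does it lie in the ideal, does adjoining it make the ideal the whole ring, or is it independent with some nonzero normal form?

First compute the reduced Gröbner basis of I by Buchberger's algorithm.
f_1 = -4b, LT = b.
f_2 = -a² - b + 1, LT = a².
f_3 = -11a² + ⅓a + 34/3, LT = a².

S(f_2,f_3): lcm = a². S = 1/33a + b + 1/33.
  reduce S modulo (f_1, f_2, f_3):
  remainder 1/33a + 1/33 ≠ 0; add h_4 = 1/33a + 1/33 to the basis.

The other S-polynomials (S(f_1,f_2), S(f_1,f_3), S(f_1,h_4), S(f_2,h_4), S(f_3,h_4)) all reduce to 0 modulo the current basis, so we have a Gröbner basis.
Inter-reduce: drop elements whose leading term is divisible by another's, tail-reduce, and make monic.
Reduced Gröbner basis: {a + 1, b}.
Label its elements g_1 = a + 1, g_2 = b.

Reduce p = -4ab - 7b modulo G:
  leading term ab: subtract (-4b)·g_1 from -4ab - 7b → -3b
  leading term b: subtract (-3)·g_2 from -3b → 0
  normal form = 0.
Since the normal form is 0, p ∈ I.

-4ab - 7b lies in I (it reduces to 0).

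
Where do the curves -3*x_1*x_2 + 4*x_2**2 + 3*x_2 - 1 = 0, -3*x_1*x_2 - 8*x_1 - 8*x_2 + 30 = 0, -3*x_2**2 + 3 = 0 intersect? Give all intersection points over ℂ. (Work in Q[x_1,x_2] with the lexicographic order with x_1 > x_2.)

{(2, 1)}

Compute a lex Gröbner basis by Buchberger's algorithm.
f_1 = -3*x_1*x_2 + 4*x_2**2 + 3*x_2 - 1, LT = x_1*x_2.
f_2 = -3*x_1*x_2 - 8*x_1 - 8*x_2 + 30, LT = x_1*x_2.
f_3 = -3*x_2**2 + 3, LT = x_2**2.

S(f_1,f_2): lcm = x_1*x_2. S = -8/3*x_1 - 4/3*x_2**2 - 11/3*x_2 + 31/3.
  reduce S modulo (f_1, f_2, f_3):
  remainder -8/3*x_1 - 11/3*x_2 + 9 ≠ 0; add h_4 = -8/3*x_1 - 11/3*x_2 + 9 to the basis.

S(f_1,f_3): lcm = x_1*x_2**2. S = x_1 - 4/3*x_2**3 - x_2**2 + 1/3*x_2.
  reduce S modulo (f_1, f_2, f_3, h_4):
  remainder -19/8*x_2 + 19/8 ≠ 0; add h_5 = -19/8*x_2 + 19/8 to the basis.

The other S-polynomials (S(f_2,f_3), S(f_1,h_4), S(f_2,h_4), S(f_3,h_4), S(f_1,h_5), S(f_2,h_5), S(f_3,h_5), S(h_4,h_5)) all reduce to 0 modulo the current basis, so we have a Gröbner basis.
Inter-reduce: drop elements whose leading term is divisible by another's, tail-reduce, and make monic.
Reduced Gröbner basis: {x_1 - 2, x_2 - 1}.

Elimination: the polynomial x_2 - 1 lies in the elimination ideal for x_2, so x_2 ∈ {1}. For each such x_2, the remaining basis elements (now univariate) give the rest of the solution.
  x_2 = 1: the earlier basis element becomes x_1 - 2 = 0, giving x_1 = 2 — point (2, 1).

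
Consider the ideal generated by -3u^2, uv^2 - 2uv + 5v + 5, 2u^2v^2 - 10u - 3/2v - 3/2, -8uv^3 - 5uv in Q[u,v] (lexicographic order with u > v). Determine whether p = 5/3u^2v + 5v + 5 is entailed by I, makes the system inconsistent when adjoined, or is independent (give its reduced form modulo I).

5/3u^2v + 5v + 5 lies in I (it reduces to 0).

First compute the reduced Gröbner basis of I by Buchberger's algorithm.
f_1 = -3u^2, LT = u^2.
f_2 = uv^2 - 2uv + 5v + 5, LT = uv^2.
f_3 = 2u^2v^2 - 10u - 3/2v - 3/2, LT = u^2v^2.
f_4 = -8uv^3 - 5uv, LT = uv^3.

S(f_1,f_2): lcm = u^2v^2. S = 2u^2v - 5uv - 5u.
  reduce S modulo (f_1, f_2, f_3, f_4):
  remainder -5uv - 5u ≠ 0; add h_5 = -5uv - 5u to the basis.

S(f_1,f_3): lcm = u^2v^2. S = 5u + 3/4v + 3/4.
  reduce S modulo (f_1, f_2, f_3, f_4, h_5):
  remainder 5u + 3/4v + 3/4 ≠ 0; add h_6 = 5u + 3/4v + 3/4 to the basis.

S(f_2,f_4): lcm = uv^3. S = -2uv^2 - 5/8uv + 5v^2 + 5v.
  reduce S modulo (f_1, f_2, f_3, f_4, h_5, h_6):
  remainder 5v^2 + 2289/160v + 1489/160 ≠ 0; add h_7 = 5v^2 + 2289/160v + 1489/160 to the basis.

S(f_3,f_4): lcm = u^2v^3. S = -5/8u^2v - 5uv - 3/4v^2 - 3/4v.
  reduce S modulo (f_1, f_2, f_3, f_4, h_5, h_6, h_7):
  remainder 2067/3200v + 2067/3200 ≠ 0; add h_8 = 2067/3200v + 2067/3200 to the basis.

The other S-polynomials (S(f_1,f_4), S(f_2,f_3), S(f_1,h_5), S(f_2,h_5), S(f_3,h_5), S(f_4,h_5), S(f_1,h_6), S(f_2,h_6), S(f_3,h_6), S(f_4,h_6), S(h_5,h_6), S(f_1,h_7), S(f_2,h_7), S(f_3,h_7), S(f_4,h_7), S(h_5,h_7), S(h_6,h_7), S(f_1,h_8), S(f_2,h_8), S(f_3,h_8), S(f_4,h_8), S(h_5,h_8), S(h_6,h_8), S(h_7,h_8)) all reduce to 0 modulo the current basis, so we have a Gröbner basis.
Inter-reduce: drop elements whose leading term is divisible by another's, tail-reduce, and make monic.
Reduced Gröbner basis: {u, v + 1}.
Label its elements g_1 = u, g_2 = v + 1.

Reduce p = 5/3u^2v + 5v + 5 modulo G:
  leading term u^2v: subtract (5/3uv)·g_1 from 5/3u^2v + 5v + 5 → 5v + 5
  leading term v: subtract (5)·g_2 from 5v + 5 → 0
  normal form = 0.
Since the normal form is 0, p ∈ I.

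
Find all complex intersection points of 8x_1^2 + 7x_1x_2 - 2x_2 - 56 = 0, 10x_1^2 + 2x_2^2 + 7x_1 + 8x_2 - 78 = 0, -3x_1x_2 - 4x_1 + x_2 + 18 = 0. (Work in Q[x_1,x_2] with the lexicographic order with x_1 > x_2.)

{(2, 2)}

Compute a lex Gröbner basis by Buchberger's algorithm.
f_1 = 8x_1^2 + 7x_1x_2 - 2x_2 - 56, LT = x_1^2.
f_2 = 10x_1^2 + 7x_1 + 2x_2^2 + 8x_2 - 78, LT = x_1^2.
f_3 = -3x_1x_2 - 4x_1 + x_2 + 18, LT = x_1x_2.

S(f_1,f_2): lcm = x_1^2. S = 7/8x_1x_2 - 7/10x_1 - 1/5x_2^2 - 21/20x_2 + 4/5.
  reduce S modulo (f_1, f_2, f_3):
  remainder -28/15x_1 - 1/5x_2^2 - 91/120x_2 + 121/20 ≠ 0; add h_4 = -28/15x_1 - 1/5x_2^2 - 91/120x_2 + 121/20 to the basis.

S(f_1,f_3): lcm = x_1^2x_2. S = -4/3x_1^2 + 7/8x_1x_2^2 + 1/3x_1x_2 + 6x_1 - 1/4x_2^2 - 7x_2.
  reduce S modulo (f_1, f_2, f_3, h_4):
  remainder -31/56x_2^2 - 203/48x_2 + 1793/168 ≠ 0; add h_5 = -31/56x_2^2 - 203/48x_2 + 1793/168 to the basis.

S(f_2,f_3): lcm = x_1^2x_2. S = -4/3x_1^2 + 31/30x_1x_2 + 6x_1 + 1/5x_2^3 + 4/5x_2^2 - 39/5x_2.
  reduce S modulo (f_1, f_2, f_3, h_4, h_5):
  remainder 454139/138384x_2 - 454139/69192 ≠ 0; add h_6 = 454139/138384x_2 - 454139/69192 to the basis.

The other S-polynomials (S(f_1,h_4), S(f_2,h_4), S(f_3,h_4), S(f_1,h_5), S(f_2,h_5), S(f_3,h_5), S(h_4,h_5), S(f_1,h_6), S(f_2,h_6), S(f_3,h_6), S(h_4,h_6), S(h_5,h_6)) all reduce to 0 modulo the current basis, so we have a Gröbner basis.
Inter-reduce: drop elements whose leading term is divisible by another's, tail-reduce, and make monic.
Reduced Gröbner basis: {x_1 - 2, x_2 - 2}.

From the last basis element, x_2 - 2 = 0, so x_2 takes values in {2}. Each choice, substituted upward through the basis, yields the corresponding point(s) of the solution set.
  x_2 = 2: the earlier basis element becomes x_1 - 2 = 0, giving x_1 = 2 — point (2, 2).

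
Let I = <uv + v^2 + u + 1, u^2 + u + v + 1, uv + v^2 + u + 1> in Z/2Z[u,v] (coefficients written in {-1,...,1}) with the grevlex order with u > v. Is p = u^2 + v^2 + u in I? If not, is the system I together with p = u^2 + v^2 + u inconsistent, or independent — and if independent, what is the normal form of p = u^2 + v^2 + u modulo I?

First compute the reduced Gröbner basis of I by Buchberger's algorithm.
f_1 = uv + v^2 + u + 1, LT = uv.
f_2 = u^2 + u + v + 1, LT = u^2.
f_3 = uv + v^2 + u + 1, LT = uv.

S(f_1,f_2): lcm = u^2v. S = uv^2 + u^2 + uv + v^2 + u + v.
  reduce S modulo (f_1, f_2, f_3):
  remainder v^3 + v^2 + v + 1 ≠ 0; add h_4 = v^3 + v^2 + v + 1 to the basis.

The other S-polynomials (S(f_1,f_3), S(f_2,f_3), S(f_1,h_4), S(f_2,h_4), S(f_3,h_4)) all reduce to 0 modulo the current basis, so we have a Gröbner basis.
Inter-reduce: drop elements whose leading term is divisible by another's, tail-reduce, and make monic.
Reduced Gröbner basis: {v^3 + v^2 + v + 1, u^2 + u + v + 1, uv + v^2 + u + 1}.
Label its elements g_1 = v^3 + v^2 + v + 1, g_2 = u^2 + u + v + 1, g_3 = uv + v^2 + u + 1.

Reduce p = u^2 + v^2 + u modulo G:
  leading term u^2: subtract (1)·g_2 from u^2 + v^2 + u → v^2 + v + 1
  leading term v^2: no divisor's leading term divides it; move v^2 to the remainder.
  leading term v: no divisor's leading term divides it; move v to the remainder.
  leading term 1: no divisor's leading term divides it; move 1 to the remainder.
  normal form = v^2 + v + 1.
The normal form is nonzero, so p ∉ I. Since p minus its normal form lies in I, I + (p) = I + (r) where r = v^2 + v + 1; decide whether this ideal is the whole ring.
Run Buchberger on G together with r (pairs among the g_i already reduce to 0 since G is a Gröbner basis):
g_1 = v^3 + v^2 + v + 1, LT = v^3.
g_2 = u^2 + u + v + 1, LT = u^2.
g_3 = uv + v^2 + u + 1, LT = uv.
r = v^2 + v + 1, LT = v^2.

S(g_1,r): lcm = v^3. S = 1.
  reduce S modulo (g_1, g_2, g_3, r):
  remainder 1 ≠ 0; add m_5 = 1 to the basis.

The other S-polynomials (S(g_1,g_2), S(g_1,g_3), S(g_2,g_3), S(g_2,r), S(g_3,r), S(g_1,m_5), S(g_2,m_5), S(g_3,m_5), S(r,m_5)) all reduce to 0 modulo the current basis, so we have a Gröbner basis.
Inter-reduce: drop elements whose leading term is divisible by another's, tail-reduce, and make monic.
Reduced Gröbner basis: {1}.
The reduced Gröbner basis of I + (p) is {1}: the ideal is the whole ring, so the enlarged system has no common solution — adjoining p is inconsistent.

The remainder on division by a Gröbner basis is unique — it is the normal form.

Adjoining u^2 + v^2 + u makes the ideal the whole ring: the system is inconsistent.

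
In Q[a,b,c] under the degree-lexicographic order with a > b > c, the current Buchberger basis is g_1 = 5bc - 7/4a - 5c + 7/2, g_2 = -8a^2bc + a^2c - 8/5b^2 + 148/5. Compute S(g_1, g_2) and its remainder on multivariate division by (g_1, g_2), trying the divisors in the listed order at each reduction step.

S(g_1, g_2) = -7/20a^3 - 7/8a^2c + 7/10a^2 - 1/5b^2 + 37/10; remainder on division = -7/20a^3 - 7/8a^2c + 7/10a^2 - 1/5b^2 + 37/10.

lcm(LM(g_1), LM(g_2)) = a^2bc.
S = (lcm/LT(g_1))·g_1 − (lcm/LT(g_2))·g_2 = -7/20a^3 - 7/8a^2c + 7/10a^2 - 1/5b^2 + 37/10.
Reduce S modulo (g_1, g_2) in that order:
  leading term a^3: no divisor's leading term divides it; move -7/20a^3 to the remainder.
  leading term a^2c: no divisor's leading term divides it; move -7/8a^2c to the remainder.
  leading term a^2: no divisor's leading term divides it; move 7/10a^2 to the remainder.
  leading term b^2: no divisor's leading term divides it; move -1/5b^2 to the remainder.
  leading term 1: no divisor's leading term divides it; move 37/10 to the remainder.
The remainder -7/20a^3 - 7/8a^2c + 7/10a^2 - 1/5b^2 + 37/10 is nonzero, so it would be added as the next basis element.
An S-polynomial is built so that the two leading terms cancel; whether anything survives reduction is exactly the Gröbner-basis criterion.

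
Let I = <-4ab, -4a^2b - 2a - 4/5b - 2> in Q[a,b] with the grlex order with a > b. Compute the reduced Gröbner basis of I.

G = {b^2 + 5/2b, a + 2/5b + 1}

f_1 = -4ab, LT = ab.
f_2 = -4a^2b - 2a - 4/5b - 2, LT = a^2b.

S(f_1,f_2): lcm = a^2b. S = -1/2a - 1/5b - 1/2.
  reduce S modulo (f_1, f_2):
  remainder -1/2a - 1/5b - 1/2 ≠ 0; add g_3 = -1/2a - 1/5b - 1/2 to the basis.

S(f_1,g_3): lcm = ab. S = -2/5b^2 - b.
  reduce S modulo (f_1, f_2, g_3):
  remainder -2/5b^2 - b ≠ 0; add g_4 = -2/5b^2 - b to the basis.

The other S-polynomials (S(f_2,g_3), S(f_1,g_4), S(f_2,g_4), S(g_3,g_4)) all reduce to 0 modulo the current basis, so we have a Gröbner basis.
Inter-reduce: drop elements whose leading term is divisible by another's, tail-reduce, and make monic.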